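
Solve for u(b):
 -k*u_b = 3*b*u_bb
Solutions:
 u(b) = C1 + b^(1 - re(k)/3)*(C2*sin(log(b)*Abs(im(k))/3) + C3*cos(log(b)*im(k)/3))


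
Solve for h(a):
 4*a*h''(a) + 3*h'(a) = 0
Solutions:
 h(a) = C1 + C2*a^(1/4)


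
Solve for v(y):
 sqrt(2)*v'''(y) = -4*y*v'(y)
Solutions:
 v(y) = C1 + Integral(C2*airyai(-sqrt(2)*y) + C3*airybi(-sqrt(2)*y), y)


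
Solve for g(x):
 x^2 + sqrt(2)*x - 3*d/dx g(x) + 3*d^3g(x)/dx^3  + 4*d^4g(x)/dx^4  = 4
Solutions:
 g(x) = C1 + C2*exp(-x*((4*sqrt(33) + 23)^(-1/3) + 2 + (4*sqrt(33) + 23)^(1/3))/8)*sin(sqrt(3)*x*(-(4*sqrt(33) + 23)^(1/3) + (4*sqrt(33) + 23)^(-1/3))/8) + C3*exp(-x*((4*sqrt(33) + 23)^(-1/3) + 2 + (4*sqrt(33) + 23)^(1/3))/8)*cos(sqrt(3)*x*(-(4*sqrt(33) + 23)^(1/3) + (4*sqrt(33) + 23)^(-1/3))/8) + C4*exp(x*(-1 + (4*sqrt(33) + 23)^(-1/3) + (4*sqrt(33) + 23)^(1/3))/4) + x^3/9 + sqrt(2)*x^2/6 - 2*x/3


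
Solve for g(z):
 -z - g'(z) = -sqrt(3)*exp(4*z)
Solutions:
 g(z) = C1 - z^2/2 + sqrt(3)*exp(4*z)/4


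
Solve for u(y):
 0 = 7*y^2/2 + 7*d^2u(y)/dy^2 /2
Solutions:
 u(y) = C1 + C2*y - y^4/12


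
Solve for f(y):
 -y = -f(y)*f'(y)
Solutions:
 f(y) = -sqrt(C1 + y^2)
 f(y) = sqrt(C1 + y^2)


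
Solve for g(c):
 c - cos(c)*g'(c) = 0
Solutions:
 g(c) = C1 + Integral(c/cos(c), c)


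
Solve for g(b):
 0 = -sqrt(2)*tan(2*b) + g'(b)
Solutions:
 g(b) = C1 - sqrt(2)*log(cos(2*b))/2


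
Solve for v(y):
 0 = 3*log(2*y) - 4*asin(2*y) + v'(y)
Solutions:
 v(y) = C1 - 3*y*log(y) + 4*y*asin(2*y) - 3*y*log(2) + 3*y + 2*sqrt(1 - 4*y^2)


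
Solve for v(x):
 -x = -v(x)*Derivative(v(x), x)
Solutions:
 v(x) = -sqrt(C1 + x^2)
 v(x) = sqrt(C1 + x^2)


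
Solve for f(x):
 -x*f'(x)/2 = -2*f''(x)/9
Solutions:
 f(x) = C1 + C2*erfi(3*sqrt(2)*x/4)


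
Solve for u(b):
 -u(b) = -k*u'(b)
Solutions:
 u(b) = C1*exp(b/k)


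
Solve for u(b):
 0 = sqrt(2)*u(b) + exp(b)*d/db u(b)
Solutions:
 u(b) = C1*exp(sqrt(2)*exp(-b))


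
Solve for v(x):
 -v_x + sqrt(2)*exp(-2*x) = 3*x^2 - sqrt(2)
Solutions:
 v(x) = C1 - x^3 + sqrt(2)*x - sqrt(2)*exp(-2*x)/2


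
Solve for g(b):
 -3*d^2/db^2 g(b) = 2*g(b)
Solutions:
 g(b) = C1*sin(sqrt(6)*b/3) + C2*cos(sqrt(6)*b/3)


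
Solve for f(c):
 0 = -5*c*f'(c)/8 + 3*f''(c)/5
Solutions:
 f(c) = C1 + C2*erfi(5*sqrt(3)*c/12)


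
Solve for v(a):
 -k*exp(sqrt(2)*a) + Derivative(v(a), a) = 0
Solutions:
 v(a) = C1 + sqrt(2)*k*exp(sqrt(2)*a)/2


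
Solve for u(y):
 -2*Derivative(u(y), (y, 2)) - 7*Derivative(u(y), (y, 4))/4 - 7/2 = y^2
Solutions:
 u(y) = C1 + C2*y + C3*sin(2*sqrt(14)*y/7) + C4*cos(2*sqrt(14)*y/7) - y^4/24 - 7*y^2/16


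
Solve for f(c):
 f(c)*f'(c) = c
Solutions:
 f(c) = -sqrt(C1 + c^2)
 f(c) = sqrt(C1 + c^2)


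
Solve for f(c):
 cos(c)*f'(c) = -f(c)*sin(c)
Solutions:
 f(c) = C1*cos(c)


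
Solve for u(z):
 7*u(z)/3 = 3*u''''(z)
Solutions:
 u(z) = C1*exp(-sqrt(3)*7^(1/4)*z/3) + C2*exp(sqrt(3)*7^(1/4)*z/3) + C3*sin(sqrt(3)*7^(1/4)*z/3) + C4*cos(sqrt(3)*7^(1/4)*z/3)


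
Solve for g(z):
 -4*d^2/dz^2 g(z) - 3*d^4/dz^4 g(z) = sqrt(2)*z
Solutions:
 g(z) = C1 + C2*z + C3*sin(2*sqrt(3)*z/3) + C4*cos(2*sqrt(3)*z/3) - sqrt(2)*z^3/24


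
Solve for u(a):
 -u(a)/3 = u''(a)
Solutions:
 u(a) = C1*sin(sqrt(3)*a/3) + C2*cos(sqrt(3)*a/3)


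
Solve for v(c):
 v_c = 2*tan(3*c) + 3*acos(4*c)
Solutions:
 v(c) = C1 + 3*c*acos(4*c) - 3*sqrt(1 - 16*c^2)/4 - 2*log(cos(3*c))/3


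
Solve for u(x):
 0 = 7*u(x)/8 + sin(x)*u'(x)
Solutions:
 u(x) = C1*(cos(x) + 1)^(7/16)/(cos(x) - 1)^(7/16)


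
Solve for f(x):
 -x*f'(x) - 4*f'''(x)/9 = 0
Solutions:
 f(x) = C1 + Integral(C2*airyai(-2^(1/3)*3^(2/3)*x/2) + C3*airybi(-2^(1/3)*3^(2/3)*x/2), x)


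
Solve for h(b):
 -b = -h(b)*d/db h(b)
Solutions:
 h(b) = -sqrt(C1 + b^2)
 h(b) = sqrt(C1 + b^2)


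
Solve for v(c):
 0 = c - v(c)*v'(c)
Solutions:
 v(c) = -sqrt(C1 + c^2)
 v(c) = sqrt(C1 + c^2)


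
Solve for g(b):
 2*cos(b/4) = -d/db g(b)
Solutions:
 g(b) = C1 - 8*sin(b/4)


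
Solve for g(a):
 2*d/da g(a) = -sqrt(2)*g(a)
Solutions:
 g(a) = C1*exp(-sqrt(2)*a/2)


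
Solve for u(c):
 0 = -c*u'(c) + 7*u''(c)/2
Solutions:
 u(c) = C1 + C2*erfi(sqrt(7)*c/7)


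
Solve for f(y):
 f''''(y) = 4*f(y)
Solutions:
 f(y) = C1*exp(-sqrt(2)*y) + C2*exp(sqrt(2)*y) + C3*sin(sqrt(2)*y) + C4*cos(sqrt(2)*y)


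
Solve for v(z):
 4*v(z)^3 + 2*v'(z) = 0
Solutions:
 v(z) = -sqrt(2)*sqrt(-1/(C1 - 2*z))/2
 v(z) = sqrt(2)*sqrt(-1/(C1 - 2*z))/2


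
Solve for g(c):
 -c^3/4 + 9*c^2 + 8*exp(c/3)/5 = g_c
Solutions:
 g(c) = C1 - c^4/16 + 3*c^3 + 24*exp(c/3)/5


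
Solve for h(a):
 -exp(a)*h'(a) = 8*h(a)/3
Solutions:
 h(a) = C1*exp(8*exp(-a)/3)


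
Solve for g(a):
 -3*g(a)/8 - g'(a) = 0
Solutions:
 g(a) = C1*exp(-3*a/8)


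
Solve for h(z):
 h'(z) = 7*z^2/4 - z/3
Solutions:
 h(z) = C1 + 7*z^3/12 - z^2/6


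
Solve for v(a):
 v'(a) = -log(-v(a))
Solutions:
 -li(-v(a)) = C1 - a


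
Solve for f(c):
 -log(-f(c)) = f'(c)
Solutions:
 -li(-f(c)) = C1 - c


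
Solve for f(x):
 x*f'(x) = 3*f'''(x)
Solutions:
 f(x) = C1 + Integral(C2*airyai(3^(2/3)*x/3) + C3*airybi(3^(2/3)*x/3), x)


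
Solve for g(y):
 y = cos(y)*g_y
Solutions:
 g(y) = C1 + Integral(y/cos(y), y)


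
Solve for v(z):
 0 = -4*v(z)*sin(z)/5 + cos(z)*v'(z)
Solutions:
 v(z) = C1/cos(z)^(4/5)


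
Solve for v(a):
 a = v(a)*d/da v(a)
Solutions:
 v(a) = -sqrt(C1 + a^2)
 v(a) = sqrt(C1 + a^2)


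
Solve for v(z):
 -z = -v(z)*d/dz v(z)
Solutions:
 v(z) = -sqrt(C1 + z^2)
 v(z) = sqrt(C1 + z^2)


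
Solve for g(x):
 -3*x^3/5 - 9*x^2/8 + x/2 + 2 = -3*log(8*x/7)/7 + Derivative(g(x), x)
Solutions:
 g(x) = C1 - 3*x^4/20 - 3*x^3/8 + x^2/4 + 3*x*log(x)/7 - 3*x*log(7)/7 + 9*x*log(2)/7 + 11*x/7


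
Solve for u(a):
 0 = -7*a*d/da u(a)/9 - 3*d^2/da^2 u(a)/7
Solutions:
 u(a) = C1 + C2*erf(7*sqrt(6)*a/18)


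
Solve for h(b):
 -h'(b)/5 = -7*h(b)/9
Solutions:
 h(b) = C1*exp(35*b/9)


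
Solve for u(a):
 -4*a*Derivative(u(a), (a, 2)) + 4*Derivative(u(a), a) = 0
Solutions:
 u(a) = C1 + C2*a^2


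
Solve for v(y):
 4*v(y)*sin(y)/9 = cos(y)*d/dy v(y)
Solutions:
 v(y) = C1/cos(y)^(4/9)


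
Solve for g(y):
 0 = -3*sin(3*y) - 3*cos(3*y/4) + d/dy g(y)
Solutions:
 g(y) = C1 + 4*sin(3*y/4) - cos(3*y)


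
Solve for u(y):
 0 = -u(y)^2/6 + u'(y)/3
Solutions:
 u(y) = -2/(C1 + y)


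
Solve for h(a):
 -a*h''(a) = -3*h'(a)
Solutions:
 h(a) = C1 + C2*a^4


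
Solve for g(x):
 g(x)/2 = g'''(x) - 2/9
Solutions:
 g(x) = C3*exp(2^(2/3)*x/2) + (C1*sin(2^(2/3)*sqrt(3)*x/4) + C2*cos(2^(2/3)*sqrt(3)*x/4))*exp(-2^(2/3)*x/4) - 4/9


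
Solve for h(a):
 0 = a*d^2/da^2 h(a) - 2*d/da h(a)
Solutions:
 h(a) = C1 + C2*a^3


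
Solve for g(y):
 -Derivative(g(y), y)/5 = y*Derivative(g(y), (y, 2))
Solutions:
 g(y) = C1 + C2*y^(4/5)


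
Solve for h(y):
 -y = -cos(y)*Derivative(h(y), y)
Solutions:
 h(y) = C1 + Integral(y/cos(y), y)


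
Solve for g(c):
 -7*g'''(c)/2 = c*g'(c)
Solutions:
 g(c) = C1 + Integral(C2*airyai(-2^(1/3)*7^(2/3)*c/7) + C3*airybi(-2^(1/3)*7^(2/3)*c/7), c)


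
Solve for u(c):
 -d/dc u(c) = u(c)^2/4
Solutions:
 u(c) = 4/(C1 + c)


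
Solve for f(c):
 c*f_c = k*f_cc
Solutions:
 f(c) = C1 + C2*erf(sqrt(2)*c*sqrt(-1/k)/2)/sqrt(-1/k)


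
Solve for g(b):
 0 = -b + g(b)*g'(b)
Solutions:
 g(b) = -sqrt(C1 + b^2)
 g(b) = sqrt(C1 + b^2)


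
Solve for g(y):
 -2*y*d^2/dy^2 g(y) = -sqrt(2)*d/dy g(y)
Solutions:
 g(y) = C1 + C2*y^(sqrt(2)/2 + 1)


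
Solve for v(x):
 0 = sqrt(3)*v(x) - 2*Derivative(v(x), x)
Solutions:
 v(x) = C1*exp(sqrt(3)*x/2)


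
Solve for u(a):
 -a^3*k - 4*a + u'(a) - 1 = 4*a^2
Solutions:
 u(a) = C1 + a^4*k/4 + 4*a^3/3 + 2*a^2 + a


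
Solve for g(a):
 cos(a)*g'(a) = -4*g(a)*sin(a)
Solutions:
 g(a) = C1*cos(a)^4


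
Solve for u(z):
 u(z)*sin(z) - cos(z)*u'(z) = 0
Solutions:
 u(z) = C1/cos(z)


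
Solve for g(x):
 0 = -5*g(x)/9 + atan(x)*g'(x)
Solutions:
 g(x) = C1*exp(5*Integral(1/atan(x), x)/9)


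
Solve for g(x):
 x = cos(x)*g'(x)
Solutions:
 g(x) = C1 + Integral(x/cos(x), x)


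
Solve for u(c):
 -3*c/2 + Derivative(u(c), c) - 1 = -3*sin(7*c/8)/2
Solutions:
 u(c) = C1 + 3*c^2/4 + c + 12*cos(7*c/8)/7


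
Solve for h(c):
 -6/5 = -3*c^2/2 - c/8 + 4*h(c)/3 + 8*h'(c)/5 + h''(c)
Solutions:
 h(c) = 9*c^2/8 - 417*c/160 + (C1*sin(2*sqrt(39)*c/15) + C2*cos(2*sqrt(39)*c/15))*exp(-4*c/5) + 27/50


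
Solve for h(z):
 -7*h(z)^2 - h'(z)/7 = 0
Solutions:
 h(z) = 1/(C1 + 49*z)


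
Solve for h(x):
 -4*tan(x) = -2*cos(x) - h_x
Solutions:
 h(x) = C1 - 4*log(cos(x)) - 2*sin(x)


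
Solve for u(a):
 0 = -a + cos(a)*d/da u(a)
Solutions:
 u(a) = C1 + Integral(a/cos(a), a)


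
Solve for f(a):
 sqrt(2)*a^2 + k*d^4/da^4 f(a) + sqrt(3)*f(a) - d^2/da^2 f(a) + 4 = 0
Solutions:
 f(a) = C1*exp(-sqrt(2)*a*sqrt((1 - sqrt(-4*sqrt(3)*k + 1))/k)/2) + C2*exp(sqrt(2)*a*sqrt((1 - sqrt(-4*sqrt(3)*k + 1))/k)/2) + C3*exp(-sqrt(2)*a*sqrt((sqrt(-4*sqrt(3)*k + 1) + 1)/k)/2) + C4*exp(sqrt(2)*a*sqrt((sqrt(-4*sqrt(3)*k + 1) + 1)/k)/2) - sqrt(6)*a^2/3 - 4*sqrt(3)/3 - 2*sqrt(2)/3


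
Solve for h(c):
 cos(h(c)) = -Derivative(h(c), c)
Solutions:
 h(c) = pi - asin((C1 + exp(2*c))/(C1 - exp(2*c)))
 h(c) = asin((C1 + exp(2*c))/(C1 - exp(2*c)))


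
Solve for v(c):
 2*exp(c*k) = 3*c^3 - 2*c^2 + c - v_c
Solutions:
 v(c) = C1 + 3*c^4/4 - 2*c^3/3 + c^2/2 - 2*exp(c*k)/k


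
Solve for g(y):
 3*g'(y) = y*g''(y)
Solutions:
 g(y) = C1 + C2*y^4


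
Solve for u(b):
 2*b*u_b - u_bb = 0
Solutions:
 u(b) = C1 + C2*erfi(b)


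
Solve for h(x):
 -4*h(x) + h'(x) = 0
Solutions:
 h(x) = C1*exp(4*x)


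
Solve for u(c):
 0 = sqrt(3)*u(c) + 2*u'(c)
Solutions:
 u(c) = C1*exp(-sqrt(3)*c/2)


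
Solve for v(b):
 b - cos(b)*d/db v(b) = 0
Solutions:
 v(b) = C1 + Integral(b/cos(b), b)


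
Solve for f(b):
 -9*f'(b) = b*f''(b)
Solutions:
 f(b) = C1 + C2/b^8


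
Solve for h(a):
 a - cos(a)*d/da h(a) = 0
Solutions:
 h(a) = C1 + Integral(a/cos(a), a)


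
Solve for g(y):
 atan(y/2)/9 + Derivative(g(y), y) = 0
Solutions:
 g(y) = C1 - y*atan(y/2)/9 + log(y^2 + 4)/9


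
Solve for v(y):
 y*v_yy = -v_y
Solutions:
 v(y) = C1 + C2*log(y)


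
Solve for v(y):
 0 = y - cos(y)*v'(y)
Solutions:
 v(y) = C1 + Integral(y/cos(y), y)


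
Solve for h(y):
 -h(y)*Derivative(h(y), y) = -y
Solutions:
 h(y) = -sqrt(C1 + y^2)
 h(y) = sqrt(C1 + y^2)


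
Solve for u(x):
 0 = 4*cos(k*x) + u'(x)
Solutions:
 u(x) = C1 - 4*sin(k*x)/k


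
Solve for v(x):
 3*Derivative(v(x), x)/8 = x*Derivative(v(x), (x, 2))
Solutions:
 v(x) = C1 + C2*x^(11/8)


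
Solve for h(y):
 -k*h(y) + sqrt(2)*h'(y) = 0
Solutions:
 h(y) = C1*exp(sqrt(2)*k*y/2)


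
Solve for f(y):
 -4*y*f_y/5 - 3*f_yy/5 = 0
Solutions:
 f(y) = C1 + C2*erf(sqrt(6)*y/3)


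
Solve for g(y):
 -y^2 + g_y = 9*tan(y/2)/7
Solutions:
 g(y) = C1 + y^3/3 - 18*log(cos(y/2))/7


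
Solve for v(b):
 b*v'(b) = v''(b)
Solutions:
 v(b) = C1 + C2*erfi(sqrt(2)*b/2)


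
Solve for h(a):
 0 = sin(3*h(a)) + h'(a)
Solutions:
 h(a) = -acos((-C1 - exp(6*a))/(C1 - exp(6*a)))/3 + 2*pi/3
 h(a) = acos((-C1 - exp(6*a))/(C1 - exp(6*a)))/3


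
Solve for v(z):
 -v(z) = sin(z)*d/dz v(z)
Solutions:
 v(z) = C1*sqrt(cos(z) + 1)/sqrt(cos(z) - 1)


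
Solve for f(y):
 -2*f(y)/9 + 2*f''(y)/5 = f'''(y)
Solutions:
 f(y) = C1*exp(y*(4/(5*sqrt(5385) + 367)^(1/3) + 4 + (5*sqrt(5385) + 367)^(1/3))/30)*sin(sqrt(3)*y*(-(5*sqrt(5385) + 367)^(1/3) + 4/(5*sqrt(5385) + 367)^(1/3))/30) + C2*exp(y*(4/(5*sqrt(5385) + 367)^(1/3) + 4 + (5*sqrt(5385) + 367)^(1/3))/30)*cos(sqrt(3)*y*(-(5*sqrt(5385) + 367)^(1/3) + 4/(5*sqrt(5385) + 367)^(1/3))/30) + C3*exp(y*(-(5*sqrt(5385) + 367)^(1/3) - 4/(5*sqrt(5385) + 367)^(1/3) + 2)/15)


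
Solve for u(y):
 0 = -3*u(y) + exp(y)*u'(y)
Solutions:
 u(y) = C1*exp(-3*exp(-y))


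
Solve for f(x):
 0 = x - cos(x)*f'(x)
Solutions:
 f(x) = C1 + Integral(x/cos(x), x)


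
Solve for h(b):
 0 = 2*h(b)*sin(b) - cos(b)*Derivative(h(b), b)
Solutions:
 h(b) = C1/cos(b)^2


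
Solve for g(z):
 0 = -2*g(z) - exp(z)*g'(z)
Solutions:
 g(z) = C1*exp(2*exp(-z))


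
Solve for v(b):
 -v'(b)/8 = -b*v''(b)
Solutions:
 v(b) = C1 + C2*b^(9/8)


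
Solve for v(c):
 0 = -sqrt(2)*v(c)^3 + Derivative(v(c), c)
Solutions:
 v(c) = -sqrt(2)*sqrt(-1/(C1 + sqrt(2)*c))/2
 v(c) = sqrt(2)*sqrt(-1/(C1 + sqrt(2)*c))/2


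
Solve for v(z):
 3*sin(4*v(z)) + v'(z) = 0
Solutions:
 v(z) = -acos((-C1 - exp(24*z))/(C1 - exp(24*z)))/4 + pi/2
 v(z) = acos((-C1 - exp(24*z))/(C1 - exp(24*z)))/4


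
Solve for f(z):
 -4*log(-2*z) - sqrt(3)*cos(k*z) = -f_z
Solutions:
 f(z) = C1 + 4*z*log(-z) - 4*z + 4*z*log(2) + sqrt(3)*Piecewise((sin(k*z)/k, Ne(k, 0)), (z, True))


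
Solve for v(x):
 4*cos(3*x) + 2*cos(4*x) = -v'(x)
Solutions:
 v(x) = C1 - 4*sin(3*x)/3 - sin(4*x)/2


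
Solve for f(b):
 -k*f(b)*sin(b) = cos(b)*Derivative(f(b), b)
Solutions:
 f(b) = C1*exp(k*log(cos(b)))


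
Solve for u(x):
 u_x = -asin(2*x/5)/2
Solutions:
 u(x) = C1 - x*asin(2*x/5)/2 - sqrt(25 - 4*x^2)/4


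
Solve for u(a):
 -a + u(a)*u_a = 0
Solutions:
 u(a) = -sqrt(C1 + a^2)
 u(a) = sqrt(C1 + a^2)


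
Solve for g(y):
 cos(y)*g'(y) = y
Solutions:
 g(y) = C1 + Integral(y/cos(y), y)


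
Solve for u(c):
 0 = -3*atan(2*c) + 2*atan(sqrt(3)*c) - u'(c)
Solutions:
 u(c) = C1 - 3*c*atan(2*c) + 2*c*atan(sqrt(3)*c) - sqrt(3)*log(3*c^2 + 1)/3 + 3*log(4*c^2 + 1)/4


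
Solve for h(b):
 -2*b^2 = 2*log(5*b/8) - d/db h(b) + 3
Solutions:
 h(b) = C1 + 2*b^3/3 + 2*b*log(b) + b*log(25/64) + b


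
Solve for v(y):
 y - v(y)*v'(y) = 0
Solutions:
 v(y) = -sqrt(C1 + y^2)
 v(y) = sqrt(C1 + y^2)


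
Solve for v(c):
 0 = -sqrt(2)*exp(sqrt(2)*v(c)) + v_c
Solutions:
 v(c) = sqrt(2)*(2*log(-1/(C1 + sqrt(2)*c)) - log(2))/4


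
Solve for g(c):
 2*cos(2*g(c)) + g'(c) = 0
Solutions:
 g(c) = -asin((C1 + exp(8*c))/(C1 - exp(8*c)))/2 + pi/2
 g(c) = asin((C1 + exp(8*c))/(C1 - exp(8*c)))/2


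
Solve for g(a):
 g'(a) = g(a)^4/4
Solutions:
 g(a) = 2^(2/3)*(-1/(C1 + 3*a))^(1/3)
 g(a) = (-1/(C1 + a))^(1/3)*(-6^(2/3) - 3*2^(2/3)*3^(1/6)*I)/6
 g(a) = (-1/(C1 + a))^(1/3)*(-6^(2/3) + 3*2^(2/3)*3^(1/6)*I)/6


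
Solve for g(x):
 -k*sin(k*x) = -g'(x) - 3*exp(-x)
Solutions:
 g(x) = C1 - cos(k*x) + 3*exp(-x)


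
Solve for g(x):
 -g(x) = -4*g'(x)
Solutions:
 g(x) = C1*exp(x/4)


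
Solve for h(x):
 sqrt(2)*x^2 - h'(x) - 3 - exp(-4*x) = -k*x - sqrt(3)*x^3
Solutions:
 h(x) = C1 + k*x^2/2 + sqrt(3)*x^4/4 + sqrt(2)*x^3/3 - 3*x + exp(-4*x)/4


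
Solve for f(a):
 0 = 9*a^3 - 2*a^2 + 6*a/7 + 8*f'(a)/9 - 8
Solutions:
 f(a) = C1 - 81*a^4/32 + 3*a^3/4 - 27*a^2/56 + 9*a


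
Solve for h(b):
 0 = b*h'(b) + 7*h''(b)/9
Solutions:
 h(b) = C1 + C2*erf(3*sqrt(14)*b/14)


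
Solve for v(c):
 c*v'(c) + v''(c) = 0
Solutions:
 v(c) = C1 + C2*erf(sqrt(2)*c/2)


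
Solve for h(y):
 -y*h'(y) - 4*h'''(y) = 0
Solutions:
 h(y) = C1 + Integral(C2*airyai(-2^(1/3)*y/2) + C3*airybi(-2^(1/3)*y/2), y)


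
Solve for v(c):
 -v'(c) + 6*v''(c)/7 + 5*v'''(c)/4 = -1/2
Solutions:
 v(c) = C1 + C2*exp(2*c*(-6 + sqrt(281))/35) + C3*exp(-2*c*(6 + sqrt(281))/35) + c/2


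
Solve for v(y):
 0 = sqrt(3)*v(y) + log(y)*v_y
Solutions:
 v(y) = C1*exp(-sqrt(3)*li(y))


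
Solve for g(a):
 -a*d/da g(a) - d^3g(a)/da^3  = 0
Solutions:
 g(a) = C1 + Integral(C2*airyai(-a) + C3*airybi(-a), a)


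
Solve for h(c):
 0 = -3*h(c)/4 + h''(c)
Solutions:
 h(c) = C1*exp(-sqrt(3)*c/2) + C2*exp(sqrt(3)*c/2)


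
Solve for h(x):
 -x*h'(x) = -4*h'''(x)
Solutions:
 h(x) = C1 + Integral(C2*airyai(2^(1/3)*x/2) + C3*airybi(2^(1/3)*x/2), x)


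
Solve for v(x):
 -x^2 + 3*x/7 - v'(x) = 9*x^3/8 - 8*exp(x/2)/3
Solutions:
 v(x) = C1 - 9*x^4/32 - x^3/3 + 3*x^2/14 + 16*exp(x/2)/3


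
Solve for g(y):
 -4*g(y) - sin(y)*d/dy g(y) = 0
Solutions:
 g(y) = C1*(cos(y)^2 + 2*cos(y) + 1)/(cos(y)^2 - 2*cos(y) + 1)


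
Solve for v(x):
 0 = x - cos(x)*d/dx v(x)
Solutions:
 v(x) = C1 + Integral(x/cos(x), x)


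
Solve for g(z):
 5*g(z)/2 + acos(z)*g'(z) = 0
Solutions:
 g(z) = C1*exp(-5*Integral(1/acos(z), z)/2)


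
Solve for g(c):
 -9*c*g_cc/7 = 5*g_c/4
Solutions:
 g(c) = C1 + C2*c^(1/36)


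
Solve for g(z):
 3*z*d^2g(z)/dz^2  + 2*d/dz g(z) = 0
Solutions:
 g(z) = C1 + C2*z^(1/3)


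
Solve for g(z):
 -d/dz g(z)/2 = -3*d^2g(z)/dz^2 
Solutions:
 g(z) = C1 + C2*exp(z/6)


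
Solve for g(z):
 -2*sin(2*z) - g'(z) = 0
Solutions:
 g(z) = C1 + cos(2*z)


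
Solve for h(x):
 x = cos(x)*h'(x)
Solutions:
 h(x) = C1 + Integral(x/cos(x), x)


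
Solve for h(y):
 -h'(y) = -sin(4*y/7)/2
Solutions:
 h(y) = C1 - 7*cos(4*y/7)/8


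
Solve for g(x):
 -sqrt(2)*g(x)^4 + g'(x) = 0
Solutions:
 g(x) = (-1/(C1 + 3*sqrt(2)*x))^(1/3)
 g(x) = (-1/(C1 + sqrt(2)*x))^(1/3)*(-3^(2/3) - 3*3^(1/6)*I)/6
 g(x) = (-1/(C1 + sqrt(2)*x))^(1/3)*(-3^(2/3) + 3*3^(1/6)*I)/6


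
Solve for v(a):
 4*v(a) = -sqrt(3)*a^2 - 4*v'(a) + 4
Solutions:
 v(a) = C1*exp(-a) - sqrt(3)*a^2/4 + sqrt(3)*a/2 - sqrt(3)/2 + 1


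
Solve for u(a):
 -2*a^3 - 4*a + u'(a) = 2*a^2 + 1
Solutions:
 u(a) = C1 + a^4/2 + 2*a^3/3 + 2*a^2 + a


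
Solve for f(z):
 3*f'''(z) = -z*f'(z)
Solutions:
 f(z) = C1 + Integral(C2*airyai(-3^(2/3)*z/3) + C3*airybi(-3^(2/3)*z/3), z)


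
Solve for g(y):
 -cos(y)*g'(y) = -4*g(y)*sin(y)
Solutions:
 g(y) = C1/cos(y)^4


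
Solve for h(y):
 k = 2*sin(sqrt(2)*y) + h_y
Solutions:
 h(y) = C1 + k*y + sqrt(2)*cos(sqrt(2)*y)


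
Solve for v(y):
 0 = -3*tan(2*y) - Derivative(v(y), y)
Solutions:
 v(y) = C1 + 3*log(cos(2*y))/2


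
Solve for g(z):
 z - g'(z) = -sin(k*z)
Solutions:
 g(z) = C1 + z^2/2 - cos(k*z)/k


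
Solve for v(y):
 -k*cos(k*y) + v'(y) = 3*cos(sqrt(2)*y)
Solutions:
 v(y) = C1 + 3*sqrt(2)*sin(sqrt(2)*y)/2 + sin(k*y)


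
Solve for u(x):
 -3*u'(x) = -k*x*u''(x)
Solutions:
 u(x) = C1 + x^(((re(k) + 3)*re(k) + im(k)^2)/(re(k)^2 + im(k)^2))*(C2*sin(3*log(x)*Abs(im(k))/(re(k)^2 + im(k)^2)) + C3*cos(3*log(x)*im(k)/(re(k)^2 + im(k)^2)))


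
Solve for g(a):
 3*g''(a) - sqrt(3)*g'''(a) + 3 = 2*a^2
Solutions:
 g(a) = C1 + C2*a + C3*exp(sqrt(3)*a) + a^4/18 + 2*sqrt(3)*a^3/27 - 5*a^2/18


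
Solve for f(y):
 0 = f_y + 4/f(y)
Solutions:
 f(y) = -sqrt(C1 - 8*y)
 f(y) = sqrt(C1 - 8*y)


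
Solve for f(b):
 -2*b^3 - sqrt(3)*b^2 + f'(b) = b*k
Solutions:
 f(b) = C1 + b^4/2 + sqrt(3)*b^3/3 + b^2*k/2


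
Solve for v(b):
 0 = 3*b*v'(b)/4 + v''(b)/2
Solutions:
 v(b) = C1 + C2*erf(sqrt(3)*b/2)


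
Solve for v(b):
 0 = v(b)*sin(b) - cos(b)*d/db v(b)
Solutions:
 v(b) = C1/cos(b)


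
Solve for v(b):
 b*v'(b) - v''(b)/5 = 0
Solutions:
 v(b) = C1 + C2*erfi(sqrt(10)*b/2)


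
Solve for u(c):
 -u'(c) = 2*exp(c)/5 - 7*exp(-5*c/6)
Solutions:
 u(c) = C1 - 2*exp(c)/5 - 42*exp(-5*c/6)/5


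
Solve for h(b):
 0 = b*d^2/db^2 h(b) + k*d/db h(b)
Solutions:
 h(b) = C1 + b^(1 - re(k))*(C2*sin(log(b)*Abs(im(k))) + C3*cos(log(b)*im(k)))


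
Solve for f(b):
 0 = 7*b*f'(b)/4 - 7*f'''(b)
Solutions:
 f(b) = C1 + Integral(C2*airyai(2^(1/3)*b/2) + C3*airybi(2^(1/3)*b/2), b)


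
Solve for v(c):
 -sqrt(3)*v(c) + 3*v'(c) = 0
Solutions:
 v(c) = C1*exp(sqrt(3)*c/3)


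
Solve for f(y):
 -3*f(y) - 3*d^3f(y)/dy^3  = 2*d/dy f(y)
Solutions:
 f(y) = C1*exp(2^(1/3)*y*(-4/(27 + sqrt(761))^(1/3) + 2^(1/3)*(27 + sqrt(761))^(1/3))/12)*sin(2^(1/3)*sqrt(3)*y*(4/(27 + sqrt(761))^(1/3) + 2^(1/3)*(27 + sqrt(761))^(1/3))/12) + C2*exp(2^(1/3)*y*(-4/(27 + sqrt(761))^(1/3) + 2^(1/3)*(27 + sqrt(761))^(1/3))/12)*cos(2^(1/3)*sqrt(3)*y*(4/(27 + sqrt(761))^(1/3) + 2^(1/3)*(27 + sqrt(761))^(1/3))/12) + C3*exp(-2^(1/3)*y*(-4/(27 + sqrt(761))^(1/3) + 2^(1/3)*(27 + sqrt(761))^(1/3))/6)


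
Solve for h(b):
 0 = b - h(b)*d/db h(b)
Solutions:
 h(b) = -sqrt(C1 + b^2)
 h(b) = sqrt(C1 + b^2)


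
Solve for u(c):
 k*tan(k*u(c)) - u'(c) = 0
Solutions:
 u(c) = Piecewise((-asin(exp(C1*k + c*k^2))/k + pi/k, Ne(k, 0)), (nan, True))
 u(c) = Piecewise((asin(exp(C1*k + c*k^2))/k, Ne(k, 0)), (nan, True))


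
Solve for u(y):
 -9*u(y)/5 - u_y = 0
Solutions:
 u(y) = C1*exp(-9*y/5)


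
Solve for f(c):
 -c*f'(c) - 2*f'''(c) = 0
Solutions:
 f(c) = C1 + Integral(C2*airyai(-2^(2/3)*c/2) + C3*airybi(-2^(2/3)*c/2), c)


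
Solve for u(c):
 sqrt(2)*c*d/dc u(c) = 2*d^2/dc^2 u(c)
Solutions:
 u(c) = C1 + C2*erfi(2^(1/4)*c/2)


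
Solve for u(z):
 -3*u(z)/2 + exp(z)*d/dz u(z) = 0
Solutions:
 u(z) = C1*exp(-3*exp(-z)/2)


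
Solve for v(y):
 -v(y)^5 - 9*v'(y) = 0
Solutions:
 v(y) = -sqrt(3)*(1/(C1 + 4*y))^(1/4)
 v(y) = sqrt(3)*(1/(C1 + 4*y))^(1/4)
 v(y) = -sqrt(3)*I*(1/(C1 + 4*y))^(1/4)
 v(y) = sqrt(3)*I*(1/(C1 + 4*y))^(1/4)


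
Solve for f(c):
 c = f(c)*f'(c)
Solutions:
 f(c) = -sqrt(C1 + c^2)
 f(c) = sqrt(C1 + c^2)


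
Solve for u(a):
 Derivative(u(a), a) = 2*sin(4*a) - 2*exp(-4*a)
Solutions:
 u(a) = C1 - cos(4*a)/2 + exp(-4*a)/2


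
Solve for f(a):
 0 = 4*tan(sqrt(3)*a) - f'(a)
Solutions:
 f(a) = C1 - 4*sqrt(3)*log(cos(sqrt(3)*a))/3


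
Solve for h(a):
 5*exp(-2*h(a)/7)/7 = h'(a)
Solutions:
 h(a) = 7*log(-sqrt(C1 + 5*a)) - 7*log(7) + 7*log(2)/2
 h(a) = 7*log(C1 + 5*a)/2 - 7*log(7) + 7*log(2)/2


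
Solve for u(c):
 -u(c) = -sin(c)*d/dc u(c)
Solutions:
 u(c) = C1*sqrt(cos(c) - 1)/sqrt(cos(c) + 1)


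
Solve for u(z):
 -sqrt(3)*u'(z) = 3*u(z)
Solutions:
 u(z) = C1*exp(-sqrt(3)*z)


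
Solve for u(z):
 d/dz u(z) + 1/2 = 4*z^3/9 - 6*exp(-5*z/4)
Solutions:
 u(z) = C1 + z^4/9 - z/2 + 24*exp(-5*z/4)/5


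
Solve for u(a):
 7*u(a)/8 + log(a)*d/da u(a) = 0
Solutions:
 u(a) = C1*exp(-7*li(a)/8)


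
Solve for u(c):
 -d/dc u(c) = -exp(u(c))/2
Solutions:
 u(c) = log(-1/(C1 + c)) + log(2)


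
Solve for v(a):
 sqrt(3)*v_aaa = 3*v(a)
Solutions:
 v(a) = C3*exp(3^(1/6)*a) + (C1*sin(3^(2/3)*a/2) + C2*cos(3^(2/3)*a/2))*exp(-3^(1/6)*a/2)


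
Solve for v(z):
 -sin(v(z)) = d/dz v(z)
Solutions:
 v(z) = -acos((-C1 - exp(2*z))/(C1 - exp(2*z))) + 2*pi
 v(z) = acos((-C1 - exp(2*z))/(C1 - exp(2*z)))


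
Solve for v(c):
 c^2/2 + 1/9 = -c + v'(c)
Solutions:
 v(c) = C1 + c^3/6 + c^2/2 + c/9


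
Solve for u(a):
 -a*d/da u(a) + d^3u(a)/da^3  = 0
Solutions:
 u(a) = C1 + Integral(C2*airyai(a) + C3*airybi(a), a)


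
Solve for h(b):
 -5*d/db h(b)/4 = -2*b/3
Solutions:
 h(b) = C1 + 4*b^2/15


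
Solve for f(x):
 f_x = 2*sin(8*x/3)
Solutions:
 f(x) = C1 - 3*cos(8*x/3)/4


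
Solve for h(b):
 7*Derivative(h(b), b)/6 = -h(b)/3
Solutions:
 h(b) = C1*exp(-2*b/7)


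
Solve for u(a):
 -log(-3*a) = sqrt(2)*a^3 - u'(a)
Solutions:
 u(a) = C1 + sqrt(2)*a^4/4 + a*log(-a) + a*(-1 + log(3))


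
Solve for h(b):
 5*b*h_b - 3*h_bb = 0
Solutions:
 h(b) = C1 + C2*erfi(sqrt(30)*b/6)


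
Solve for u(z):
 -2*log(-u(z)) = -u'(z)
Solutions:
 -li(-u(z)) = C1 + 2*z


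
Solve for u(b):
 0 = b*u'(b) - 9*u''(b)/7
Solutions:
 u(b) = C1 + C2*erfi(sqrt(14)*b/6)


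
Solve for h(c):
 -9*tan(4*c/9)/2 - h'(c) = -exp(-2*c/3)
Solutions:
 h(c) = C1 - 81*log(tan(4*c/9)^2 + 1)/16 - 3*exp(-2*c/3)/2


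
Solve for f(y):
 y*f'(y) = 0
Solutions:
 f(y) = C1


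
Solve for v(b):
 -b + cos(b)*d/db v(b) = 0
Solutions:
 v(b) = C1 + Integral(b/cos(b), b)


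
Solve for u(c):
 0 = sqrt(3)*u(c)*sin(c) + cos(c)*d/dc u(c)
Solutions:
 u(c) = C1*cos(c)^(sqrt(3))


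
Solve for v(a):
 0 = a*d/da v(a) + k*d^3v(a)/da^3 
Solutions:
 v(a) = C1 + Integral(C2*airyai(a*(-1/k)^(1/3)) + C3*airybi(a*(-1/k)^(1/3)), a)


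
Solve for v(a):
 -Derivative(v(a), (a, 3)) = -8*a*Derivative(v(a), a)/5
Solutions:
 v(a) = C1 + Integral(C2*airyai(2*5^(2/3)*a/5) + C3*airybi(2*5^(2/3)*a/5), a)


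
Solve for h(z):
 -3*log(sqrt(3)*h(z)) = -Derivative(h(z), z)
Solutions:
 -2*Integral(1/(2*log(_y) + log(3)), (_y, h(z)))/3 = C1 - z


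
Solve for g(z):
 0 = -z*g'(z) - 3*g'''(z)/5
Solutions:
 g(z) = C1 + Integral(C2*airyai(-3^(2/3)*5^(1/3)*z/3) + C3*airybi(-3^(2/3)*5^(1/3)*z/3), z)


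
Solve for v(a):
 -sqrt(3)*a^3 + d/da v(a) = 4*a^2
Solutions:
 v(a) = C1 + sqrt(3)*a^4/4 + 4*a^3/3


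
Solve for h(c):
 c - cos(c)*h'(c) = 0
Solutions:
 h(c) = C1 + Integral(c/cos(c), c)


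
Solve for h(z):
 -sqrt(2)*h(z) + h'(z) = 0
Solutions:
 h(z) = C1*exp(sqrt(2)*z)


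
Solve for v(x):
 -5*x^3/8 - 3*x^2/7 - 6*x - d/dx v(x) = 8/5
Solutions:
 v(x) = C1 - 5*x^4/32 - x^3/7 - 3*x^2 - 8*x/5


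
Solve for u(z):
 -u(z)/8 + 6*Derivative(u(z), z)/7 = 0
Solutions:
 u(z) = C1*exp(7*z/48)


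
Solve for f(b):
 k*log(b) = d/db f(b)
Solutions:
 f(b) = C1 + b*k*log(b) - b*k


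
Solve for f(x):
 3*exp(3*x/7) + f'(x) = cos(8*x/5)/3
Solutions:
 f(x) = C1 - 7*exp(3*x/7) + 5*sin(8*x/5)/24


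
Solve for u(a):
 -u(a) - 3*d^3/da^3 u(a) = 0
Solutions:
 u(a) = C3*exp(-3^(2/3)*a/3) + (C1*sin(3^(1/6)*a/2) + C2*cos(3^(1/6)*a/2))*exp(3^(2/3)*a/6)


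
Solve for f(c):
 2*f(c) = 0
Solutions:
 f(c) = 0


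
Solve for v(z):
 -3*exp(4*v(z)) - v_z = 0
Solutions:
 v(z) = log(-I*(1/(C1 + 12*z))^(1/4))
 v(z) = log(I*(1/(C1 + 12*z))^(1/4))
 v(z) = log(-(1/(C1 + 12*z))^(1/4))
 v(z) = log(1/(C1 + 12*z))/4


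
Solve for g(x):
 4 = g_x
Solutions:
 g(x) = C1 + 4*x


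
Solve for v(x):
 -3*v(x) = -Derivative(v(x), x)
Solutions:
 v(x) = C1*exp(3*x)


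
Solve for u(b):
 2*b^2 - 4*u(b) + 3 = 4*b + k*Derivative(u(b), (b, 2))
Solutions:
 u(b) = C1*exp(-2*b*sqrt(-1/k)) + C2*exp(2*b*sqrt(-1/k)) + b^2/2 - b - k/4 + 3/4


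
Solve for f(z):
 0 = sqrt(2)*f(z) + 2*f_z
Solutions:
 f(z) = C1*exp(-sqrt(2)*z/2)


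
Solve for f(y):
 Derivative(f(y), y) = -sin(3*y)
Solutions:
 f(y) = C1 + cos(3*y)/3


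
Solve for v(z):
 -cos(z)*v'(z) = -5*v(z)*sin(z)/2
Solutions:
 v(z) = C1/cos(z)^(5/2)


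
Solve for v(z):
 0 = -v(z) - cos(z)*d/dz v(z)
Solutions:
 v(z) = C1*sqrt(sin(z) - 1)/sqrt(sin(z) + 1)


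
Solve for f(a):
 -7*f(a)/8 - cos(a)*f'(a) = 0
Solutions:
 f(a) = C1*(sin(a) - 1)^(7/16)/(sin(a) + 1)^(7/16)


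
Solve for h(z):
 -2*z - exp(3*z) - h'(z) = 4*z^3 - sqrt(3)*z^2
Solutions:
 h(z) = C1 - z^4 + sqrt(3)*z^3/3 - z^2 - exp(3*z)/3


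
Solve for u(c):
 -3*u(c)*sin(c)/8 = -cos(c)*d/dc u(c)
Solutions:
 u(c) = C1/cos(c)^(3/8)


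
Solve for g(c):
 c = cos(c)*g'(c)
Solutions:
 g(c) = C1 + Integral(c/cos(c), c)


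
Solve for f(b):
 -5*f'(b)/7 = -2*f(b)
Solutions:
 f(b) = C1*exp(14*b/5)


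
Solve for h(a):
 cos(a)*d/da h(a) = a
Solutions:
 h(a) = C1 + Integral(a/cos(a), a)


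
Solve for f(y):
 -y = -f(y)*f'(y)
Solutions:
 f(y) = -sqrt(C1 + y^2)
 f(y) = sqrt(C1 + y^2)


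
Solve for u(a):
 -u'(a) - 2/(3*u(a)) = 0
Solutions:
 u(a) = -sqrt(C1 - 12*a)/3
 u(a) = sqrt(C1 - 12*a)/3


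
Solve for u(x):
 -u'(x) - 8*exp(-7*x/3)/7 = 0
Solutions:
 u(x) = C1 + 24*exp(-7*x/3)/49


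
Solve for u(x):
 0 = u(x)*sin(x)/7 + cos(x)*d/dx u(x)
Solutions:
 u(x) = C1*cos(x)^(1/7)


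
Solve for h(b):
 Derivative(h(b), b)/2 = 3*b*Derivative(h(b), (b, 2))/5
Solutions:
 h(b) = C1 + C2*b^(11/6)


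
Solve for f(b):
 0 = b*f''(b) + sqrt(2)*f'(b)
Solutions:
 f(b) = C1 + C2*b^(1 - sqrt(2))


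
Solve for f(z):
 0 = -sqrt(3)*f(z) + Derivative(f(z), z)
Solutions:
 f(z) = C1*exp(sqrt(3)*z)


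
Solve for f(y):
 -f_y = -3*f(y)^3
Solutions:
 f(y) = -sqrt(2)*sqrt(-1/(C1 + 3*y))/2
 f(y) = sqrt(2)*sqrt(-1/(C1 + 3*y))/2


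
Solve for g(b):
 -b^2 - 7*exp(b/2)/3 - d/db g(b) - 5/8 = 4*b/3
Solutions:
 g(b) = C1 - b^3/3 - 2*b^2/3 - 5*b/8 - 14*exp(b/2)/3


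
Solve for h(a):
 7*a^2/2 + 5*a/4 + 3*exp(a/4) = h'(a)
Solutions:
 h(a) = C1 + 7*a^3/6 + 5*a^2/8 + 12*exp(a/4)


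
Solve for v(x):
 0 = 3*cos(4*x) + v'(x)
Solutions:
 v(x) = C1 - 3*sin(4*x)/4


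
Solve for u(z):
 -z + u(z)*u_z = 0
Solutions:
 u(z) = -sqrt(C1 + z^2)
 u(z) = sqrt(C1 + z^2)


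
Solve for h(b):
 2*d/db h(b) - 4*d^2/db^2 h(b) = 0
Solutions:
 h(b) = C1 + C2*exp(b/2)


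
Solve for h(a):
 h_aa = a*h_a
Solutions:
 h(a) = C1 + C2*erfi(sqrt(2)*a/2)


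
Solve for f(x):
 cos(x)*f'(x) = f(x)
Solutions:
 f(x) = C1*sqrt(sin(x) + 1)/sqrt(sin(x) - 1)


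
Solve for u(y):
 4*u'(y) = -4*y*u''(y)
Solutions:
 u(y) = C1 + C2*log(y)


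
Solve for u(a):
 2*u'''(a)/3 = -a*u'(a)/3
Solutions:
 u(a) = C1 + Integral(C2*airyai(-2^(2/3)*a/2) + C3*airybi(-2^(2/3)*a/2), a)


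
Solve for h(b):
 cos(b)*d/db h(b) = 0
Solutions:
 h(b) = C1


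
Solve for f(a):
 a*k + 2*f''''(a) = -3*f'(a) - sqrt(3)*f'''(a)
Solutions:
 f(a) = C1 + C2*exp(a*(-2*sqrt(3) + 3^(2/3)/(sqrt(3) + 54 + sqrt(-3 + (sqrt(3) + 54)^2))^(1/3) + 3^(1/3)*(sqrt(3) + 54 + sqrt(-3 + (sqrt(3) + 54)^2))^(1/3))/12)*sin(3^(1/6)*a*(-3^(2/3)*(sqrt(3) + 54 + sqrt(-3 + (sqrt(3) + 54)^2))^(1/3) + 3/(sqrt(3) + 54 + sqrt(-3 + (sqrt(3) + 54)^2))^(1/3))/12) + C3*exp(a*(-2*sqrt(3) + 3^(2/3)/(sqrt(3) + 54 + sqrt(-3 + (sqrt(3) + 54)^2))^(1/3) + 3^(1/3)*(sqrt(3) + 54 + sqrt(-3 + (sqrt(3) + 54)^2))^(1/3))/12)*cos(3^(1/6)*a*(-3^(2/3)*(sqrt(3) + 54 + sqrt(-3 + (sqrt(3) + 54)^2))^(1/3) + 3/(sqrt(3) + 54 + sqrt(-3 + (sqrt(3) + 54)^2))^(1/3))/12) + C4*exp(-a*(3^(2/3)/(sqrt(3) + 54 + sqrt(-3 + (sqrt(3) + 54)^2))^(1/3) + sqrt(3) + 3^(1/3)*(sqrt(3) + 54 + sqrt(-3 + (sqrt(3) + 54)^2))^(1/3))/6) - a^2*k/6


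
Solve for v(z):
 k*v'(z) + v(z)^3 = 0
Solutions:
 v(z) = -sqrt(2)*sqrt(-k/(C1*k - z))/2
 v(z) = sqrt(2)*sqrt(-k/(C1*k - z))/2


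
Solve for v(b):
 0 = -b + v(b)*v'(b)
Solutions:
 v(b) = -sqrt(C1 + b^2)
 v(b) = sqrt(C1 + b^2)


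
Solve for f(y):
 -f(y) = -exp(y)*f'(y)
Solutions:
 f(y) = C1*exp(-exp(-y))


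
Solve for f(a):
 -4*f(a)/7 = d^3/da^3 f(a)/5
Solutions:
 f(a) = C3*exp(-20^(1/3)*7^(2/3)*a/7) + (C1*sin(20^(1/3)*sqrt(3)*7^(2/3)*a/14) + C2*cos(20^(1/3)*sqrt(3)*7^(2/3)*a/14))*exp(20^(1/3)*7^(2/3)*a/14)


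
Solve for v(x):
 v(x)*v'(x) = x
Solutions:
 v(x) = -sqrt(C1 + x^2)
 v(x) = sqrt(C1 + x^2)


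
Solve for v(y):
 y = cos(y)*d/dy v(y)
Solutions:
 v(y) = C1 + Integral(y/cos(y), y)


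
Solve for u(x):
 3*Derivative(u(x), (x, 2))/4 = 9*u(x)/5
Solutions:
 u(x) = C1*exp(-2*sqrt(15)*x/5) + C2*exp(2*sqrt(15)*x/5)


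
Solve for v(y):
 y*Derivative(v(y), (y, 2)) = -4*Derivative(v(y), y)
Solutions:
 v(y) = C1 + C2/y^3


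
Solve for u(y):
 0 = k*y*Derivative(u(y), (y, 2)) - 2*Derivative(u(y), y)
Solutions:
 u(y) = C1 + y^(((re(k) + 2)*re(k) + im(k)^2)/(re(k)^2 + im(k)^2))*(C2*sin(2*log(y)*Abs(im(k))/(re(k)^2 + im(k)^2)) + C3*cos(2*log(y)*im(k)/(re(k)^2 + im(k)^2)))


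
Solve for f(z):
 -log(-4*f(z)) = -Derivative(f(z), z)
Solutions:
 -Integral(1/(log(-_y) + 2*log(2)), (_y, f(z))) = C1 - z


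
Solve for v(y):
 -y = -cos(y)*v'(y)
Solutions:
 v(y) = C1 + Integral(y/cos(y), y)


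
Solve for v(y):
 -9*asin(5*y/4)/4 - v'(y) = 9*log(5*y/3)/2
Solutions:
 v(y) = C1 - 9*y*log(y)/2 - 9*y*asin(5*y/4)/4 - 9*y*log(5)/2 + 9*y/2 + 9*y*log(3)/2 - 9*sqrt(16 - 25*y^2)/20


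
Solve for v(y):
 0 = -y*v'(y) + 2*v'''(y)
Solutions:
 v(y) = C1 + Integral(C2*airyai(2^(2/3)*y/2) + C3*airybi(2^(2/3)*y/2), y)


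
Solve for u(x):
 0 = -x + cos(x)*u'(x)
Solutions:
 u(x) = C1 + Integral(x/cos(x), x)


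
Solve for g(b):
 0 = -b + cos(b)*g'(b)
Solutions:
 g(b) = C1 + Integral(b/cos(b), b)


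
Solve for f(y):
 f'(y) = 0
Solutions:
 f(y) = C1


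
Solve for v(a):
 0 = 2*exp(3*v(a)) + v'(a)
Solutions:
 v(a) = log((-3^(2/3) - 3*3^(1/6)*I)*(1/(C1 + 2*a))^(1/3)/6)
 v(a) = log((-3^(2/3) + 3*3^(1/6)*I)*(1/(C1 + 2*a))^(1/3)/6)
 v(a) = log(1/(C1 + 6*a))/3


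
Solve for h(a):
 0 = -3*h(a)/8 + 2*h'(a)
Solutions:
 h(a) = C1*exp(3*a/16)


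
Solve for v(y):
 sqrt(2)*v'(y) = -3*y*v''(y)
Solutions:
 v(y) = C1 + C2*y^(1 - sqrt(2)/3)


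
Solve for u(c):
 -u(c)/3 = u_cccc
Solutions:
 u(c) = (C1*sin(sqrt(2)*3^(3/4)*c/6) + C2*cos(sqrt(2)*3^(3/4)*c/6))*exp(-sqrt(2)*3^(3/4)*c/6) + (C3*sin(sqrt(2)*3^(3/4)*c/6) + C4*cos(sqrt(2)*3^(3/4)*c/6))*exp(sqrt(2)*3^(3/4)*c/6)


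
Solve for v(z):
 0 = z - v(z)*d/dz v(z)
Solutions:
 v(z) = -sqrt(C1 + z^2)
 v(z) = sqrt(C1 + z^2)


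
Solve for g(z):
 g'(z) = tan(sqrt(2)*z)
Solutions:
 g(z) = C1 - sqrt(2)*log(cos(sqrt(2)*z))/2


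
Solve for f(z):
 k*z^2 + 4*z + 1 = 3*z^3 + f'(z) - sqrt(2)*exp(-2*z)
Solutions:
 f(z) = C1 + k*z^3/3 - 3*z^4/4 + 2*z^2 + z - sqrt(2)*exp(-2*z)/2


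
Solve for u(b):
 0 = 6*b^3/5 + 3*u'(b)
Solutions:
 u(b) = C1 - b^4/10


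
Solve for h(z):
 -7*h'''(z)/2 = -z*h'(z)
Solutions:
 h(z) = C1 + Integral(C2*airyai(2^(1/3)*7^(2/3)*z/7) + C3*airybi(2^(1/3)*7^(2/3)*z/7), z)


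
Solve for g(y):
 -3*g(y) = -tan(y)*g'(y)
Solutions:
 g(y) = C1*sin(y)^3


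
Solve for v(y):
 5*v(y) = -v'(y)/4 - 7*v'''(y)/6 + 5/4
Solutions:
 v(y) = C1*exp(-14^(1/3)*y*(-(420 + sqrt(176414))^(1/3) + 14^(1/3)/(420 + sqrt(176414))^(1/3))/28)*sin(14^(1/3)*sqrt(3)*y*(14^(1/3)/(420 + sqrt(176414))^(1/3) + (420 + sqrt(176414))^(1/3))/28) + C2*exp(-14^(1/3)*y*(-(420 + sqrt(176414))^(1/3) + 14^(1/3)/(420 + sqrt(176414))^(1/3))/28)*cos(14^(1/3)*sqrt(3)*y*(14^(1/3)/(420 + sqrt(176414))^(1/3) + (420 + sqrt(176414))^(1/3))/28) + C3*exp(14^(1/3)*y*(-(420 + sqrt(176414))^(1/3) + 14^(1/3)/(420 + sqrt(176414))^(1/3))/14) + 1/4


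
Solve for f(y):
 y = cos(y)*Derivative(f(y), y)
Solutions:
 f(y) = C1 + Integral(y/cos(y), y)


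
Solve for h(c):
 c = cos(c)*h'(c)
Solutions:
 h(c) = C1 + Integral(c/cos(c), c)


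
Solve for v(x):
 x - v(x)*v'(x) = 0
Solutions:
 v(x) = -sqrt(C1 + x^2)
 v(x) = sqrt(C1 + x^2)


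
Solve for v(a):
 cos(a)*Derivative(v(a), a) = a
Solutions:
 v(a) = C1 + Integral(a/cos(a), a)


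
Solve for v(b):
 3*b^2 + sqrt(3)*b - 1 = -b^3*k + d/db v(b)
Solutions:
 v(b) = C1 + b^4*k/4 + b^3 + sqrt(3)*b^2/2 - b


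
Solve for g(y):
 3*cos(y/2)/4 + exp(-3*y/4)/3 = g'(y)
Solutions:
 g(y) = C1 + 3*sin(y/2)/2 - 4*exp(-3*y/4)/9


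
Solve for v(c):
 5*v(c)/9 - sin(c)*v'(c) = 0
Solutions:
 v(c) = C1*(cos(c) - 1)^(5/18)/(cos(c) + 1)^(5/18)


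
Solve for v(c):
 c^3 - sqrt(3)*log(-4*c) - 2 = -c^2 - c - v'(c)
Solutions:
 v(c) = C1 - c^4/4 - c^3/3 - c^2/2 + sqrt(3)*c*log(-c) + c*(-sqrt(3) + 2 + 2*sqrt(3)*log(2))


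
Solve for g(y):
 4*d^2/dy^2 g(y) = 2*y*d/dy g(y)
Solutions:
 g(y) = C1 + C2*erfi(y/2)


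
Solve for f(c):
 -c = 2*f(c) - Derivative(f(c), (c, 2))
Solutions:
 f(c) = C1*exp(-sqrt(2)*c) + C2*exp(sqrt(2)*c) - c/2


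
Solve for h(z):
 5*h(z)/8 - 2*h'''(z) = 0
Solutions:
 h(z) = C3*exp(2^(2/3)*5^(1/3)*z/4) + (C1*sin(2^(2/3)*sqrt(3)*5^(1/3)*z/8) + C2*cos(2^(2/3)*sqrt(3)*5^(1/3)*z/8))*exp(-2^(2/3)*5^(1/3)*z/8)


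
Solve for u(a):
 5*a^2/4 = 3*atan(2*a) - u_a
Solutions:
 u(a) = C1 - 5*a^3/12 + 3*a*atan(2*a) - 3*log(4*a^2 + 1)/4


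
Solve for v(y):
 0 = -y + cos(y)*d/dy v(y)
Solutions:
 v(y) = C1 + Integral(y/cos(y), y)


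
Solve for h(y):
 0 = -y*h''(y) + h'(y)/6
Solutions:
 h(y) = C1 + C2*y^(7/6)


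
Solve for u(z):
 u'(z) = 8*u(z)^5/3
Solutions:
 u(z) = -3^(1/4)*(-1/(C1 + 32*z))^(1/4)
 u(z) = 3^(1/4)*(-1/(C1 + 32*z))^(1/4)
 u(z) = -3^(1/4)*I*(-1/(C1 + 32*z))^(1/4)
 u(z) = 3^(1/4)*I*(-1/(C1 + 32*z))^(1/4)


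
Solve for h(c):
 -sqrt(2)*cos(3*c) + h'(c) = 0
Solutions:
 h(c) = C1 + sqrt(2)*sin(3*c)/3


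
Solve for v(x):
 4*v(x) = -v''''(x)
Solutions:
 v(x) = (C1*sin(x) + C2*cos(x))*exp(-x) + (C3*sin(x) + C4*cos(x))*exp(x)


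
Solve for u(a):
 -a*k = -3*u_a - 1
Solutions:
 u(a) = C1 + a^2*k/6 - a/3


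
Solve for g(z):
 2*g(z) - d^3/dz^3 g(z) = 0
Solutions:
 g(z) = C3*exp(2^(1/3)*z) + (C1*sin(2^(1/3)*sqrt(3)*z/2) + C2*cos(2^(1/3)*sqrt(3)*z/2))*exp(-2^(1/3)*z/2)


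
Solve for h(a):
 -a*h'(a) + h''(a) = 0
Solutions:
 h(a) = C1 + C2*erfi(sqrt(2)*a/2)


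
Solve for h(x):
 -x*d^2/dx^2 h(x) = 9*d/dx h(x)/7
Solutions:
 h(x) = C1 + C2/x^(2/7)


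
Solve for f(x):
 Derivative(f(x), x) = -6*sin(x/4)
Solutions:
 f(x) = C1 + 24*cos(x/4)


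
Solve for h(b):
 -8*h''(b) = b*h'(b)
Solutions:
 h(b) = C1 + C2*erf(b/4)


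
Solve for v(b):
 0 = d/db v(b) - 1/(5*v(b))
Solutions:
 v(b) = -sqrt(C1 + 10*b)/5
 v(b) = sqrt(C1 + 10*b)/5


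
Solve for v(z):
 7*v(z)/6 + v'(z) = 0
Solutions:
 v(z) = C1*exp(-7*z/6)


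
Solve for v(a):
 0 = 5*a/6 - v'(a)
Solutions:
 v(a) = C1 + 5*a^2/12


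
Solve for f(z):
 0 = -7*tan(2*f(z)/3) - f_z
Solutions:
 f(z) = -3*asin(C1*exp(-14*z/3))/2 + 3*pi/2
 f(z) = 3*asin(C1*exp(-14*z/3))/2


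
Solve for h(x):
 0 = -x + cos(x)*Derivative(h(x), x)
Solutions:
 h(x) = C1 + Integral(x/cos(x), x)


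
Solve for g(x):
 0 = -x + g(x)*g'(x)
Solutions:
 g(x) = -sqrt(C1 + x^2)
 g(x) = sqrt(C1 + x^2)


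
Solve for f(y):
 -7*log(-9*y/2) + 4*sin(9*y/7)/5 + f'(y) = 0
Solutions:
 f(y) = C1 + 7*y*log(-y) - 7*y - 7*y*log(2) + 14*y*log(3) + 28*cos(9*y/7)/45


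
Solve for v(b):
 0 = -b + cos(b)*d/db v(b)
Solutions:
 v(b) = C1 + Integral(b/cos(b), b)


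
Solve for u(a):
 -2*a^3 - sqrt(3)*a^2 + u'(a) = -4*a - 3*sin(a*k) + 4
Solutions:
 u(a) = C1 + a^4/2 + sqrt(3)*a^3/3 - 2*a^2 + 4*a + 3*cos(a*k)/k


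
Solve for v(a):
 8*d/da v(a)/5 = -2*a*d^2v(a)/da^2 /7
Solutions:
 v(a) = C1 + C2/a^(23/5)


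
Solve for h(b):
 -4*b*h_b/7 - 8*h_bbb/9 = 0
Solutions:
 h(b) = C1 + Integral(C2*airyai(-42^(2/3)*b/14) + C3*airybi(-42^(2/3)*b/14), b)


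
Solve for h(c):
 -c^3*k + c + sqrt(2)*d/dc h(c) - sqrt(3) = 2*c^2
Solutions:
 h(c) = C1 + sqrt(2)*c^4*k/8 + sqrt(2)*c^3/3 - sqrt(2)*c^2/4 + sqrt(6)*c/2


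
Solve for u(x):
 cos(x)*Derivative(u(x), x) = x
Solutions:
 u(x) = C1 + Integral(x/cos(x), x)


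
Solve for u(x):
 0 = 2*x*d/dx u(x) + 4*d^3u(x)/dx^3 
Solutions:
 u(x) = C1 + Integral(C2*airyai(-2^(2/3)*x/2) + C3*airybi(-2^(2/3)*x/2), x)


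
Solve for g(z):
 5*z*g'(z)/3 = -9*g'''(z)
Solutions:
 g(z) = C1 + Integral(C2*airyai(-5^(1/3)*z/3) + C3*airybi(-5^(1/3)*z/3), z)


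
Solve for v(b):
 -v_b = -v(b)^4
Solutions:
 v(b) = (-1/(C1 + 3*b))^(1/3)
 v(b) = (-1/(C1 + b))^(1/3)*(-3^(2/3) - 3*3^(1/6)*I)/6
 v(b) = (-1/(C1 + b))^(1/3)*(-3^(2/3) + 3*3^(1/6)*I)/6


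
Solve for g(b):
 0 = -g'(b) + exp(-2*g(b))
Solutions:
 g(b) = log(-sqrt(C1 + 2*b))
 g(b) = log(C1 + 2*b)/2


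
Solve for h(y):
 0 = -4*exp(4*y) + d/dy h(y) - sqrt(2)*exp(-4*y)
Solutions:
 h(y) = C1 + exp(4*y) - sqrt(2)*exp(-4*y)/4


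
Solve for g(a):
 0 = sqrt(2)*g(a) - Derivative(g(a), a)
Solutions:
 g(a) = C1*exp(sqrt(2)*a)


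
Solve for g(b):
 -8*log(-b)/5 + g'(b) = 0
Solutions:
 g(b) = C1 + 8*b*log(-b)/5 - 8*b/5


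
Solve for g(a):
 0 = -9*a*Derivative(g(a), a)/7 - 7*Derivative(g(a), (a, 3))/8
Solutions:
 g(a) = C1 + Integral(C2*airyai(-2*3^(2/3)*7^(1/3)*a/7) + C3*airybi(-2*3^(2/3)*7^(1/3)*a/7), a)


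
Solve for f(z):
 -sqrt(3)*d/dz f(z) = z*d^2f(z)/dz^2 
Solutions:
 f(z) = C1 + C2*z^(1 - sqrt(3))


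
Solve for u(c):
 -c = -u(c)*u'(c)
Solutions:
 u(c) = -sqrt(C1 + c^2)
 u(c) = sqrt(C1 + c^2)
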